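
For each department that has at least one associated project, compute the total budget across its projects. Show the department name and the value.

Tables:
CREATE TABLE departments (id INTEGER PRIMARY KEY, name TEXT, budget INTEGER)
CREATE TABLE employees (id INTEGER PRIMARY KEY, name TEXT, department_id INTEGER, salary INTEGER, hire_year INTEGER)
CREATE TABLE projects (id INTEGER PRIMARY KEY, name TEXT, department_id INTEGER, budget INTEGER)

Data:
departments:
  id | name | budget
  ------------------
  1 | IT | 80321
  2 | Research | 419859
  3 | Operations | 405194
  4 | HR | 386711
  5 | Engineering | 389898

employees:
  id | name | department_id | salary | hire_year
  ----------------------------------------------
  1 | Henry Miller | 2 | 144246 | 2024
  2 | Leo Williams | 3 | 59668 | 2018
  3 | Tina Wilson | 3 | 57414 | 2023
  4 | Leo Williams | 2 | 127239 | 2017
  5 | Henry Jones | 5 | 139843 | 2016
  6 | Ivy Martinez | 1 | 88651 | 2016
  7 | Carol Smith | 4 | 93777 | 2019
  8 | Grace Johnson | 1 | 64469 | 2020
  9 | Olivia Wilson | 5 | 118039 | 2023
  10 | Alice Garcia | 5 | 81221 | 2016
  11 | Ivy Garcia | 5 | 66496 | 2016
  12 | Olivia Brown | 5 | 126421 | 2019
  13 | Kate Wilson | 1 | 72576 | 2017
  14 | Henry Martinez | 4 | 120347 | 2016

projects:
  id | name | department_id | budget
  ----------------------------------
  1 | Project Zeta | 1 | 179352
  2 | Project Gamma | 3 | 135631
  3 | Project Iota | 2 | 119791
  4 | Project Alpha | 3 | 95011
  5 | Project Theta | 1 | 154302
SELECT p.name, SUM(c.budget) AS sum_budget FROM projects c JOIN departments p ON c.department_id = p.id GROUP BY p.id, p.name

Execution result:
name | sum_budget
IT | 333654
Research | 119791
Operations | 230642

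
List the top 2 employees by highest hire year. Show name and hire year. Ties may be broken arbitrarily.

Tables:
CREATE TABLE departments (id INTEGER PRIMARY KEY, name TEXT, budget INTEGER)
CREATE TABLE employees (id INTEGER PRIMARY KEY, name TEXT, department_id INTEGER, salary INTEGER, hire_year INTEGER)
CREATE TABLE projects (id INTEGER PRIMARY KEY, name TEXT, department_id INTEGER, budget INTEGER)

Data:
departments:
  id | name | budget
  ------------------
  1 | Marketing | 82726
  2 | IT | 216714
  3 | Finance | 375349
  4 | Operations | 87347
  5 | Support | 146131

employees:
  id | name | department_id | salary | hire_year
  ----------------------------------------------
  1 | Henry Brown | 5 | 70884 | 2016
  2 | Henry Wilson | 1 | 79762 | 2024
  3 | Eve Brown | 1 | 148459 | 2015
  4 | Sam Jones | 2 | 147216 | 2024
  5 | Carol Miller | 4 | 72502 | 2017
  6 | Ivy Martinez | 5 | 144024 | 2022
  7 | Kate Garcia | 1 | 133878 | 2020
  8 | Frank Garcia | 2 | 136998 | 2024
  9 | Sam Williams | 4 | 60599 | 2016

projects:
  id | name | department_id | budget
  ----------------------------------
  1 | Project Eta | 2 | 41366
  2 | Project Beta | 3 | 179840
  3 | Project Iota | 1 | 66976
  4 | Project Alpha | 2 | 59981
SELECT name, hire_year FROM employees ORDER BY hire_year DESC LIMIT 2

Execution result:
name | hire_year
Henry Wilson | 2024
Sam Jones | 2024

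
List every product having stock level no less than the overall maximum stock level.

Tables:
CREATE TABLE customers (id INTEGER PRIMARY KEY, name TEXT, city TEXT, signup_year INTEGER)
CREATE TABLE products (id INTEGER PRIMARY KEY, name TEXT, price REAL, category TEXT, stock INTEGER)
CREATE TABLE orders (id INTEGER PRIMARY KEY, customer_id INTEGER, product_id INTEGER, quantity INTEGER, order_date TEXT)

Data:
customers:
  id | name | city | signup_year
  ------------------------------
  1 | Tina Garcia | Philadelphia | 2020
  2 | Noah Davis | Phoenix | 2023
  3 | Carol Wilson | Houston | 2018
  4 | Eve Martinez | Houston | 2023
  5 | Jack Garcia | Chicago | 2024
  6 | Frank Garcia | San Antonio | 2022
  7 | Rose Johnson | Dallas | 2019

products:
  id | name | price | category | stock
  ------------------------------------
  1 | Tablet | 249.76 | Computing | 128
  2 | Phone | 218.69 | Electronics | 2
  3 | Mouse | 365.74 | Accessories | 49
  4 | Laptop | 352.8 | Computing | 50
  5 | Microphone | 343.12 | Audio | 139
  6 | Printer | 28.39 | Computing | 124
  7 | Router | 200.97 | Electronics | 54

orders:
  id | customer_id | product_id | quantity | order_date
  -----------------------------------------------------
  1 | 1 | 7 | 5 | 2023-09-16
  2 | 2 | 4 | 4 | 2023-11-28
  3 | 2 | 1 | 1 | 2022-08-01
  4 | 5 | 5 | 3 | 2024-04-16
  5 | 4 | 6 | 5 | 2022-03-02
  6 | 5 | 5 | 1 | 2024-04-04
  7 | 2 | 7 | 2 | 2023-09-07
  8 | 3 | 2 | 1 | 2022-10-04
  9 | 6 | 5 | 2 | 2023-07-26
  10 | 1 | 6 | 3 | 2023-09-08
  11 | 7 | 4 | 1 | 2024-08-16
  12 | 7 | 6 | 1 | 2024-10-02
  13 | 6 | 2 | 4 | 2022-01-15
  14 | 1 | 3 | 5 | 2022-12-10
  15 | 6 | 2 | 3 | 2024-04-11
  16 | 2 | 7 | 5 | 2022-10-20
SELECT name, stock FROM products WHERE stock >= (SELECT MAX(stock) FROM products)

Execution result:
name | stock
Microphone | 139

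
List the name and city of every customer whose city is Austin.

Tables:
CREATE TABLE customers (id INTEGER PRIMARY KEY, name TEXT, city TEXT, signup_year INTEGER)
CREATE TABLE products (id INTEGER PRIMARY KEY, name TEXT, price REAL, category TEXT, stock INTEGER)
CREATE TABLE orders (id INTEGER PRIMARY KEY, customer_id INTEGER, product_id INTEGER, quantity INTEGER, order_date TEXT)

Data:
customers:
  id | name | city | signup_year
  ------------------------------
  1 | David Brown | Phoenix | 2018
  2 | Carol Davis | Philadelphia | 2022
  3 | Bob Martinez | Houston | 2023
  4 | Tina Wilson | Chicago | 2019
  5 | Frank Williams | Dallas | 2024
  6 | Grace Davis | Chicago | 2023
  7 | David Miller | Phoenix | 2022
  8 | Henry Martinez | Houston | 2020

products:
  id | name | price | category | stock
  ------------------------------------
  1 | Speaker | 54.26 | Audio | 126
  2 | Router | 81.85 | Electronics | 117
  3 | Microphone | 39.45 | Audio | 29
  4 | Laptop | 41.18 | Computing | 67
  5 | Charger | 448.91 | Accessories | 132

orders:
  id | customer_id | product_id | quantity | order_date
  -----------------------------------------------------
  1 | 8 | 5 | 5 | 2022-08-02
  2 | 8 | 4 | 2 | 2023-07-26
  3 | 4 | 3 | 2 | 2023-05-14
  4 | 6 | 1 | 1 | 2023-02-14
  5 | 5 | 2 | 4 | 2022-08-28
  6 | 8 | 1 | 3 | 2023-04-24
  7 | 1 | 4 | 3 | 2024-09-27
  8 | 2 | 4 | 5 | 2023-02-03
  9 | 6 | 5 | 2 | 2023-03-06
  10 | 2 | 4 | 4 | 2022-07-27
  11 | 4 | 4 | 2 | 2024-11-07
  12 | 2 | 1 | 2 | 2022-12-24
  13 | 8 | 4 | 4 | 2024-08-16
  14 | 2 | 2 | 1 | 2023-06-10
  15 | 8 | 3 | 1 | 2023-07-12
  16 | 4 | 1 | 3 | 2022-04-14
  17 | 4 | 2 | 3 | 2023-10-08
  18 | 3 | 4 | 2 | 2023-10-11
SELECT name, city FROM customers WHERE city = 'Austin'

Execution result:
(no rows)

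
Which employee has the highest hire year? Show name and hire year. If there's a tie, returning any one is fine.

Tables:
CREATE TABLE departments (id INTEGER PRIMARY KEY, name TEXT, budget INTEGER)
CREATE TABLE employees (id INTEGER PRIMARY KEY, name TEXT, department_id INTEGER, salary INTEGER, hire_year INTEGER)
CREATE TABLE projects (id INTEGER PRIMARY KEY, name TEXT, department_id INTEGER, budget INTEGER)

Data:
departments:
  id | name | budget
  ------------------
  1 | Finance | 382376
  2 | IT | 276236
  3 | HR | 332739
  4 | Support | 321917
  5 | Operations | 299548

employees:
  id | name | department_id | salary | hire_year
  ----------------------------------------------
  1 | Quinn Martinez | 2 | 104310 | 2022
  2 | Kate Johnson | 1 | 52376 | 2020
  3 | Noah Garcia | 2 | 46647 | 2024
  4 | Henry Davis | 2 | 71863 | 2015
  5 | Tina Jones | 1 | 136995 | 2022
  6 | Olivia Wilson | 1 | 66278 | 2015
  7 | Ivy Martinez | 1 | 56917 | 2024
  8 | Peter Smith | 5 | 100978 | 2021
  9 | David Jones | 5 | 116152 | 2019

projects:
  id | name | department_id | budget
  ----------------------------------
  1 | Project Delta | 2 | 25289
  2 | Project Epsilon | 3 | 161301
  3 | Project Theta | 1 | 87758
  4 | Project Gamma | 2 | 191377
SELECT name, hire_year FROM employees ORDER BY hire_year DESC LIMIT 1

Execution result:
name | hire_year
Noah Garcia | 2024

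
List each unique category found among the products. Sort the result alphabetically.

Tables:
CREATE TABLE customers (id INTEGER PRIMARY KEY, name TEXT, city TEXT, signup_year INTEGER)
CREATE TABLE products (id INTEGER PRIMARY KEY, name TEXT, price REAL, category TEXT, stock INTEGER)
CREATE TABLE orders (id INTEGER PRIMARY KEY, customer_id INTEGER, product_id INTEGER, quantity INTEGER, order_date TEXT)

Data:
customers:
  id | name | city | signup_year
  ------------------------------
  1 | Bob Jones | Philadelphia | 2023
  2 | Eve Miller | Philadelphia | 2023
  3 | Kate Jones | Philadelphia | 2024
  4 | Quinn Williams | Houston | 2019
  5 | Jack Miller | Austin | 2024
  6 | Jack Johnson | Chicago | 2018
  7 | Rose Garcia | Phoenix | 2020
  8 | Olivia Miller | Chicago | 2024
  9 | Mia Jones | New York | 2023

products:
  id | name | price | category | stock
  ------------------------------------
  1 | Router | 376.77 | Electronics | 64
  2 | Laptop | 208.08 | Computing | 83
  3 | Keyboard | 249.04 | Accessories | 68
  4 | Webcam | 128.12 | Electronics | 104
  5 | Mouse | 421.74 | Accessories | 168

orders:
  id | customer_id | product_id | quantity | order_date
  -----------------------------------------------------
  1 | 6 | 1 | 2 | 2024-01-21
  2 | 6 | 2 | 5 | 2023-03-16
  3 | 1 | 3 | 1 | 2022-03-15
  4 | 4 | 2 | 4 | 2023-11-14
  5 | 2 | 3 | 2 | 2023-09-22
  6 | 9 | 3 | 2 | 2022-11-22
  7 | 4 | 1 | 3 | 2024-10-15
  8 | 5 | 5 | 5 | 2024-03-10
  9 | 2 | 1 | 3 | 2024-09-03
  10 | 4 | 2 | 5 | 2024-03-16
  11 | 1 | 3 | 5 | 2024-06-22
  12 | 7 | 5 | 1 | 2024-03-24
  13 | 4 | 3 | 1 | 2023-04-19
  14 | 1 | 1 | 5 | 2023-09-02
SELECT DISTINCT category FROM products ORDER BY category

Execution result:
category
Accessories
Computing
Electronics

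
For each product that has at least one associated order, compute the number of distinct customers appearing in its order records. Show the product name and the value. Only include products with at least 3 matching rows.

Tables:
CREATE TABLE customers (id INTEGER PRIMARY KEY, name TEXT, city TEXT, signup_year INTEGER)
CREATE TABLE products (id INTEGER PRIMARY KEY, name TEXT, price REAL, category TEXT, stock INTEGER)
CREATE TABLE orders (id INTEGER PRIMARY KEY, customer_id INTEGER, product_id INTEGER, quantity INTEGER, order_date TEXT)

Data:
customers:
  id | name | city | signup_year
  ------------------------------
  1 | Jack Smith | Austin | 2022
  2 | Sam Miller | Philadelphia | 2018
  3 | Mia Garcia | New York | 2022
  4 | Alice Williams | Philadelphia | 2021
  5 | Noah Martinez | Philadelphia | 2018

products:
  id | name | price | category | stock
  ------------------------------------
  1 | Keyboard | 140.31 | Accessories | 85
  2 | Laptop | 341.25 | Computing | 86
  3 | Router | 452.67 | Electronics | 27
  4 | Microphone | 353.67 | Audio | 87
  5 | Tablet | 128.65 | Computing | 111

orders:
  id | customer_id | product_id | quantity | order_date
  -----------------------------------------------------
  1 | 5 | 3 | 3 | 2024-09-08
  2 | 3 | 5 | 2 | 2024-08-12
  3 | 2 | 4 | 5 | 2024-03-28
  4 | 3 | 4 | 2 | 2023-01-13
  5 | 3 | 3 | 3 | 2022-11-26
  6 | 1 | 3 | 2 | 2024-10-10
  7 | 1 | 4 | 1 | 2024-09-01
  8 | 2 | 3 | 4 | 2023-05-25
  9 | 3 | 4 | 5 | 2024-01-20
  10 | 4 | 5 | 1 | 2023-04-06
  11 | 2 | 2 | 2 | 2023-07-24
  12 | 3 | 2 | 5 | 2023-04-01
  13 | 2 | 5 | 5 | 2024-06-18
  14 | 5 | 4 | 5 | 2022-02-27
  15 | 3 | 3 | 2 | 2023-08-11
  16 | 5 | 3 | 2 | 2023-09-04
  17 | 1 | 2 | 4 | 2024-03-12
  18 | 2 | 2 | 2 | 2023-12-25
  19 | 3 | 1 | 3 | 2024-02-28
SELECT p.name, COUNT(DISTINCT c.customer_id) AS distinct_customer_count FROM orders c JOIN products p ON c.product_id = p.id GROUP BY p.id, p.name HAVING COUNT(*) >= 3

Execution result:
name | distinct_customer_count
Laptop | 3
Router | 4
Microphone | 4
Tablet | 3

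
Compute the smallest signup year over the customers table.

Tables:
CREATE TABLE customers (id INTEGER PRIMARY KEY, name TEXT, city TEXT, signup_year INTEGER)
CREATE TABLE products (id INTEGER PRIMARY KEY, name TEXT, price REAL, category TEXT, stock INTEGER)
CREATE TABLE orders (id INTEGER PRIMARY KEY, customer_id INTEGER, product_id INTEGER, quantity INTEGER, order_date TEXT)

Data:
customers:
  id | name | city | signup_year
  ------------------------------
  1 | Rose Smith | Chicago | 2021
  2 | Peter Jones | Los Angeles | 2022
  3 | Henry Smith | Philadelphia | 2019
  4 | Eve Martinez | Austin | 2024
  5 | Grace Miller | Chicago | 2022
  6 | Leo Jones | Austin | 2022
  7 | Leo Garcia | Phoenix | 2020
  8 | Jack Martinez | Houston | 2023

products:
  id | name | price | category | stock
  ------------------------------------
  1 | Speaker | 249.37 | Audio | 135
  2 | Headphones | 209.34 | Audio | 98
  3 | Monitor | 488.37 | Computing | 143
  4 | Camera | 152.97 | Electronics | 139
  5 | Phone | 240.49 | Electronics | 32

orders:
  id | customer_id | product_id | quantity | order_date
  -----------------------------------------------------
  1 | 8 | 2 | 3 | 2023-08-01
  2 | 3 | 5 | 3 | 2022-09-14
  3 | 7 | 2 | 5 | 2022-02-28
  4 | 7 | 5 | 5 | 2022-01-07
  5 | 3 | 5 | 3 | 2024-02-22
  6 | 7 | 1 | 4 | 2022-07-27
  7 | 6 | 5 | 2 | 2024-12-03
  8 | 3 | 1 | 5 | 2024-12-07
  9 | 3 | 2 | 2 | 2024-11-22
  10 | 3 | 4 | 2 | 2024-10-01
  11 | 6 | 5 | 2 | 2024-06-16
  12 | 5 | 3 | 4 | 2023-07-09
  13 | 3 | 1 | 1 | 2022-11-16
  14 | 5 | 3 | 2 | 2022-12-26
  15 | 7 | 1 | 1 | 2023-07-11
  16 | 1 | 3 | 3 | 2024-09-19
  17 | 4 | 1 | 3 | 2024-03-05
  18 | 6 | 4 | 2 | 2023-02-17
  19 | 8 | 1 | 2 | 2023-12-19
SELECT MIN(signup_year) FROM customers

Execution result:
2019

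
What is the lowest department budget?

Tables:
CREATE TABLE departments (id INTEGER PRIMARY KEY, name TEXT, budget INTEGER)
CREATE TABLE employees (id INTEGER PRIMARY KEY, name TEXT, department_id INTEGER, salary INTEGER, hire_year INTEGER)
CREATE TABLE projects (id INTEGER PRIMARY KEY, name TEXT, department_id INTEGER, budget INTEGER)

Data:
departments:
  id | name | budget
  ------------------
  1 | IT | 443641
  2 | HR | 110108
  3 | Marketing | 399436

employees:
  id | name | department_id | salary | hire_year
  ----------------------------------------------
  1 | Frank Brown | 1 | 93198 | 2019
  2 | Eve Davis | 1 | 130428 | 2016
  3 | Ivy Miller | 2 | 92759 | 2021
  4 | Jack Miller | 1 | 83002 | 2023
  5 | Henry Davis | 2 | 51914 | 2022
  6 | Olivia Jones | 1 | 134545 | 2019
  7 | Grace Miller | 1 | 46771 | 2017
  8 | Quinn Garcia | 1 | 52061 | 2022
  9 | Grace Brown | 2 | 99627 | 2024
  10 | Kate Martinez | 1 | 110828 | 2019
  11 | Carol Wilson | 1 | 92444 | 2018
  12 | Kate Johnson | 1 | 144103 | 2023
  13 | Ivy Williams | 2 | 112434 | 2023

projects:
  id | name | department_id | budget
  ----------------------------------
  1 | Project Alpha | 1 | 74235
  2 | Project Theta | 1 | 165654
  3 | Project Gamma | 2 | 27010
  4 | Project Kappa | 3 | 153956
SELECT MIN(budget) FROM departments

Execution result:
110108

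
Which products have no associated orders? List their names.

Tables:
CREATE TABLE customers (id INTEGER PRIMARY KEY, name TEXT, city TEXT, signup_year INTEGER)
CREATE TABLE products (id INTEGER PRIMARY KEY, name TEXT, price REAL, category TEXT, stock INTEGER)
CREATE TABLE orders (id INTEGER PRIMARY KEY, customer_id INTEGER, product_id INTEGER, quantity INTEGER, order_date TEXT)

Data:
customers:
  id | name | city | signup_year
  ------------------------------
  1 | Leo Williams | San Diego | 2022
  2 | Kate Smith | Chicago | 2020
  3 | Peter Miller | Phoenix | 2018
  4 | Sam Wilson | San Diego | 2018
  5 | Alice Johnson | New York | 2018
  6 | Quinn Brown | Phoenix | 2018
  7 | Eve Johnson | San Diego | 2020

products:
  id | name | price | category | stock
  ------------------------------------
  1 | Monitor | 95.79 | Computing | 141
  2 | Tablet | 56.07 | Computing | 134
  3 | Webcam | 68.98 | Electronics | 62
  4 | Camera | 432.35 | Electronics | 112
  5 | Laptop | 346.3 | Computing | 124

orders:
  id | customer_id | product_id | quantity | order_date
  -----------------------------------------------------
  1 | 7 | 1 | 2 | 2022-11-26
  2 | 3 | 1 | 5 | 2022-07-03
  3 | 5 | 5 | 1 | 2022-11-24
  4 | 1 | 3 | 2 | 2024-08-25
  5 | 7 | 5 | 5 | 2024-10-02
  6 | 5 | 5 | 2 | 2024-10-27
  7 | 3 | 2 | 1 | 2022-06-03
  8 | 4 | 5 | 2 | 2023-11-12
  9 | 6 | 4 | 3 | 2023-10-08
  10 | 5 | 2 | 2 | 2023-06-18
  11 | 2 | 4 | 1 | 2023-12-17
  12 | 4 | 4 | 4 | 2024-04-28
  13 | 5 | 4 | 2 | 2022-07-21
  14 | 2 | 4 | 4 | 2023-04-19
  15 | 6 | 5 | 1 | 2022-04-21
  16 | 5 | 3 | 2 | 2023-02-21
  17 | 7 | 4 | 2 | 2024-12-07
SELECT p.name FROM products p LEFT JOIN orders c ON c.product_id = p.id WHERE c.id IS NULL

Execution result:
(no rows)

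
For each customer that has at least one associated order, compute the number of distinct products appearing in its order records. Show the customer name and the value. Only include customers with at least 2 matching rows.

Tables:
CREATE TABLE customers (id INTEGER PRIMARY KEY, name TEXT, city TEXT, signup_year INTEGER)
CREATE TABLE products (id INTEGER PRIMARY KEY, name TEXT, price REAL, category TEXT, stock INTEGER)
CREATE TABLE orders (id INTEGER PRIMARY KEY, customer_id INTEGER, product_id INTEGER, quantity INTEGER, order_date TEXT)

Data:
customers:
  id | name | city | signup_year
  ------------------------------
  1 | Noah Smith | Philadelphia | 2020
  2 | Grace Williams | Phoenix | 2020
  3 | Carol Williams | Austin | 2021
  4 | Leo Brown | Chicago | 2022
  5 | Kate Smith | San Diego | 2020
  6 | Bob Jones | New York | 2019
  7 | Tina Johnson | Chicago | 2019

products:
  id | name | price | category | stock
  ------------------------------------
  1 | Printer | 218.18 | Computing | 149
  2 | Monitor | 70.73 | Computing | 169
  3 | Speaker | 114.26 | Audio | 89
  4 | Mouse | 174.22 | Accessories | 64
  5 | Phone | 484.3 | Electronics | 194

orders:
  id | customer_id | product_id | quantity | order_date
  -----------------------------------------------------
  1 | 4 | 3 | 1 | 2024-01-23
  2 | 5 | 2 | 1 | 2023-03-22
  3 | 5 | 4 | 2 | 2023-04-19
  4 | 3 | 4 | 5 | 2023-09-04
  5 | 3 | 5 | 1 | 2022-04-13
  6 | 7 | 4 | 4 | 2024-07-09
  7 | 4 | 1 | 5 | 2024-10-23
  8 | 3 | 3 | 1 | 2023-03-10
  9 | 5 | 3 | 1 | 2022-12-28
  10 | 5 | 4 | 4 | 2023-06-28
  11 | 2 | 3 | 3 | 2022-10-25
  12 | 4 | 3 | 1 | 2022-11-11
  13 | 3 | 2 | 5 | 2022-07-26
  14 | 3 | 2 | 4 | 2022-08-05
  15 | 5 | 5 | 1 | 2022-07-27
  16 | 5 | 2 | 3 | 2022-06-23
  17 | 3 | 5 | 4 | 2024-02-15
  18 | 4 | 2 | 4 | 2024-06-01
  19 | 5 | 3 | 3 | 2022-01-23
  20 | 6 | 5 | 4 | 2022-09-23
SELECT p.name, COUNT(DISTINCT c.product_id) AS distinct_product_count FROM orders c JOIN customers p ON c.customer_id = p.id GROUP BY p.id, p.name HAVING COUNT(*) >= 2

Execution result:
name | distinct_product_count
Carol Williams | 4
Leo Brown | 3
Kate Smith | 4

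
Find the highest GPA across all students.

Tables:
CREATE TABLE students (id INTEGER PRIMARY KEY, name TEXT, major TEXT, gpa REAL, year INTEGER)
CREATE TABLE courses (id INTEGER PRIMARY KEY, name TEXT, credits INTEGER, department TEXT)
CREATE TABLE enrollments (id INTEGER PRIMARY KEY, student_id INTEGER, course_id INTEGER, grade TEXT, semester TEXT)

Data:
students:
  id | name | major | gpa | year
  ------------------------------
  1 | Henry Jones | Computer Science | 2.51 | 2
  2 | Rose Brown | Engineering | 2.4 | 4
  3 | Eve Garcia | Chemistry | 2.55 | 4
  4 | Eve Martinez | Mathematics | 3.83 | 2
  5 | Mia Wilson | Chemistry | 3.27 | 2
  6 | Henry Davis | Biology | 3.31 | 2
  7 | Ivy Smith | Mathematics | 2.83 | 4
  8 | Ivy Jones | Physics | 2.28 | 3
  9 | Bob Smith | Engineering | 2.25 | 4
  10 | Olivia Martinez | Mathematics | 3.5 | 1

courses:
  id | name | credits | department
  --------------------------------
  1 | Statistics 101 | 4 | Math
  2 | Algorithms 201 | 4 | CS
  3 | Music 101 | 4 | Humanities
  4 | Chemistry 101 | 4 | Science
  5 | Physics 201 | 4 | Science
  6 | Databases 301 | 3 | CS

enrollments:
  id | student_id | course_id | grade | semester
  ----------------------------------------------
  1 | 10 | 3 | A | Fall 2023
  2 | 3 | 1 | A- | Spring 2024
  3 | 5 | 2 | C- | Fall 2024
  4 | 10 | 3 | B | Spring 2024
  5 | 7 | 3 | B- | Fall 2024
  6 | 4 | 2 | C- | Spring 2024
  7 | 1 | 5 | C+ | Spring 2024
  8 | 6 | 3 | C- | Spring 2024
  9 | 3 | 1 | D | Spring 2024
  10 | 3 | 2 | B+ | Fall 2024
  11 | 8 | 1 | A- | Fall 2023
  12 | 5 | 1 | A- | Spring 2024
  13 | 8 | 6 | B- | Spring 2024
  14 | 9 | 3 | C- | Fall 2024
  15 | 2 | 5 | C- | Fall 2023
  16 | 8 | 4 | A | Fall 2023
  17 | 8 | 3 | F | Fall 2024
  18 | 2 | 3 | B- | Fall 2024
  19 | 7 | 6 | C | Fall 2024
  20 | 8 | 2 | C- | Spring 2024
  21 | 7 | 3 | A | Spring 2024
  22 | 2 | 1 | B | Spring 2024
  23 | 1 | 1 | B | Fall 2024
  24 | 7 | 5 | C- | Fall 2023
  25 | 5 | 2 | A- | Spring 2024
SELECT MAX(gpa) FROM students

Execution result:
3.83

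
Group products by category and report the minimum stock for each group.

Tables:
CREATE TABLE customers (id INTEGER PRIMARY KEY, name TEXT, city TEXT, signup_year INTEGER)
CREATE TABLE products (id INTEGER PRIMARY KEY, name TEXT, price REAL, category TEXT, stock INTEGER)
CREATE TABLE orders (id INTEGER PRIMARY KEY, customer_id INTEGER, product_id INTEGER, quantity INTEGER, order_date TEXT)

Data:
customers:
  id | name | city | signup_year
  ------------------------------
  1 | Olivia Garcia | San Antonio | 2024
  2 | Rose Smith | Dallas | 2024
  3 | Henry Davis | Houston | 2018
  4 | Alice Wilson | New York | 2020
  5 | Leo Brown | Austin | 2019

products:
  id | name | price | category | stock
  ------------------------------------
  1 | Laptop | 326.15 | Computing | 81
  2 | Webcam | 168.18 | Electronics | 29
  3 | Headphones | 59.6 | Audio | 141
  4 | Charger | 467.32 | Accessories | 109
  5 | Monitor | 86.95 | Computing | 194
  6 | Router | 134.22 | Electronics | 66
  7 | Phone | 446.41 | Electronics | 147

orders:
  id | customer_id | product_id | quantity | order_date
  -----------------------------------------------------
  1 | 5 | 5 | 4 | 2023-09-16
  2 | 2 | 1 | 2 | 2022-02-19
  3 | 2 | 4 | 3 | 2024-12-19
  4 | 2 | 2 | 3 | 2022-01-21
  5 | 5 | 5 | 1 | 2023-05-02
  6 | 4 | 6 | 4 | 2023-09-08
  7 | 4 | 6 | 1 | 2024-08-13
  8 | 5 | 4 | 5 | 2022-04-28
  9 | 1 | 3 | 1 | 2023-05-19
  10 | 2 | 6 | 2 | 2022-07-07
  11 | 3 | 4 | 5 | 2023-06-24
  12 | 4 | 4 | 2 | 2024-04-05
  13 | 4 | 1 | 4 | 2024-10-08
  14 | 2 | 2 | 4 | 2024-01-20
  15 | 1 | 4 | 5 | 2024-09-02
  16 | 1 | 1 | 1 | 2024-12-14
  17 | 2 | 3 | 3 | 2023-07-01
SELECT category, MIN(stock) AS min_stock FROM products GROUP BY category

Execution result:
category | min_stock
Accessories | 109
Audio | 141
Computing | 81
Electronics | 29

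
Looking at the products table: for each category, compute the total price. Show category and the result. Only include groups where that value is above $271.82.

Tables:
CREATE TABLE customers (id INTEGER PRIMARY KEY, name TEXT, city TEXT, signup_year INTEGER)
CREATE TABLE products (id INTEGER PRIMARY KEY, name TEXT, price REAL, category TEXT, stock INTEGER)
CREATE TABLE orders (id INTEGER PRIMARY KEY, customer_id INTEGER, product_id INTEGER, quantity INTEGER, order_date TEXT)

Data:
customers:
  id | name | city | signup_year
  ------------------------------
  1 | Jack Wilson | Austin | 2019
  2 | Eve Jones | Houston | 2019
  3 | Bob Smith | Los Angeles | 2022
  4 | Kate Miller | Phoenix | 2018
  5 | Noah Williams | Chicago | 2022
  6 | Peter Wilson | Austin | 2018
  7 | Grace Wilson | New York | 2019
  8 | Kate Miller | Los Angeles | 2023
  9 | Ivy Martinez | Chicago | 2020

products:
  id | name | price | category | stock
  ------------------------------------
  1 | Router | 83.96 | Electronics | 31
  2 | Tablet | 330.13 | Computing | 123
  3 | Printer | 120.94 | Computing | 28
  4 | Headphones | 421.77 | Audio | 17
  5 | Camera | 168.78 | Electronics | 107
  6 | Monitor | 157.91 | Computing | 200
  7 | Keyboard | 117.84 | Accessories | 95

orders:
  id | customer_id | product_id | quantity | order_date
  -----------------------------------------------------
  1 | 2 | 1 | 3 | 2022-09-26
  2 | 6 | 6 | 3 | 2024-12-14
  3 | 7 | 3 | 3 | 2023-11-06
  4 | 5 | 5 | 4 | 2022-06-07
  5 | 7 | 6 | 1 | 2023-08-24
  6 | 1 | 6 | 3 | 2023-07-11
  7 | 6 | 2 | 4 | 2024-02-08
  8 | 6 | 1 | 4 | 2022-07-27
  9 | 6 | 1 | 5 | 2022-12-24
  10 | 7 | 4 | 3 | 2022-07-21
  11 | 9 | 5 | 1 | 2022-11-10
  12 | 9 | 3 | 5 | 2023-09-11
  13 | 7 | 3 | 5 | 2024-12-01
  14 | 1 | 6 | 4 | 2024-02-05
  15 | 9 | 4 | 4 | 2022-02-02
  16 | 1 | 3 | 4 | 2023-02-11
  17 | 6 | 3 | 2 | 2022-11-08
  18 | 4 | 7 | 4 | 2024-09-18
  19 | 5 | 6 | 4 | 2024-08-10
SELECT category, SUM(price) AS sum_price FROM products GROUP BY category HAVING SUM(price) > 271.82

Execution result:
category | sum_price
Audio | 421.77
Computing | 608.98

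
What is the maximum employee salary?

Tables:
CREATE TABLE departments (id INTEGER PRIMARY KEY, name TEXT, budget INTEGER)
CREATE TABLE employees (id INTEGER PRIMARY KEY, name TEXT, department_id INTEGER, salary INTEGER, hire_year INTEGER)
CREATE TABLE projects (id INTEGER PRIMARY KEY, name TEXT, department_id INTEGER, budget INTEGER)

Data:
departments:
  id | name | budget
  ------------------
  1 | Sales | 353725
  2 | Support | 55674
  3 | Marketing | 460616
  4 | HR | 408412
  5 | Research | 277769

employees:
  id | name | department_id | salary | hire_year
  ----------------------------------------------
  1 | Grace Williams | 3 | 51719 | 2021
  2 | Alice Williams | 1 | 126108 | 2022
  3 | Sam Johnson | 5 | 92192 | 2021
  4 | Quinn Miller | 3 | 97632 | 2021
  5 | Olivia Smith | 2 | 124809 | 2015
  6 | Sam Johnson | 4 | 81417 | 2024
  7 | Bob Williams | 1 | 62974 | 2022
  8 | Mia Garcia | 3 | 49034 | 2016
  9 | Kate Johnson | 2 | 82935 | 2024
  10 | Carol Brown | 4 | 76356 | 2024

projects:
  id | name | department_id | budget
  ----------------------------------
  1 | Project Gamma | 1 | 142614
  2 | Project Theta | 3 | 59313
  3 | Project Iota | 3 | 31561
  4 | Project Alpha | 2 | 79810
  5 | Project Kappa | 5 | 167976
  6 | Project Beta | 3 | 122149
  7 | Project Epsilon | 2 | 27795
SELECT MAX(salary) FROM employees

Execution result:
126108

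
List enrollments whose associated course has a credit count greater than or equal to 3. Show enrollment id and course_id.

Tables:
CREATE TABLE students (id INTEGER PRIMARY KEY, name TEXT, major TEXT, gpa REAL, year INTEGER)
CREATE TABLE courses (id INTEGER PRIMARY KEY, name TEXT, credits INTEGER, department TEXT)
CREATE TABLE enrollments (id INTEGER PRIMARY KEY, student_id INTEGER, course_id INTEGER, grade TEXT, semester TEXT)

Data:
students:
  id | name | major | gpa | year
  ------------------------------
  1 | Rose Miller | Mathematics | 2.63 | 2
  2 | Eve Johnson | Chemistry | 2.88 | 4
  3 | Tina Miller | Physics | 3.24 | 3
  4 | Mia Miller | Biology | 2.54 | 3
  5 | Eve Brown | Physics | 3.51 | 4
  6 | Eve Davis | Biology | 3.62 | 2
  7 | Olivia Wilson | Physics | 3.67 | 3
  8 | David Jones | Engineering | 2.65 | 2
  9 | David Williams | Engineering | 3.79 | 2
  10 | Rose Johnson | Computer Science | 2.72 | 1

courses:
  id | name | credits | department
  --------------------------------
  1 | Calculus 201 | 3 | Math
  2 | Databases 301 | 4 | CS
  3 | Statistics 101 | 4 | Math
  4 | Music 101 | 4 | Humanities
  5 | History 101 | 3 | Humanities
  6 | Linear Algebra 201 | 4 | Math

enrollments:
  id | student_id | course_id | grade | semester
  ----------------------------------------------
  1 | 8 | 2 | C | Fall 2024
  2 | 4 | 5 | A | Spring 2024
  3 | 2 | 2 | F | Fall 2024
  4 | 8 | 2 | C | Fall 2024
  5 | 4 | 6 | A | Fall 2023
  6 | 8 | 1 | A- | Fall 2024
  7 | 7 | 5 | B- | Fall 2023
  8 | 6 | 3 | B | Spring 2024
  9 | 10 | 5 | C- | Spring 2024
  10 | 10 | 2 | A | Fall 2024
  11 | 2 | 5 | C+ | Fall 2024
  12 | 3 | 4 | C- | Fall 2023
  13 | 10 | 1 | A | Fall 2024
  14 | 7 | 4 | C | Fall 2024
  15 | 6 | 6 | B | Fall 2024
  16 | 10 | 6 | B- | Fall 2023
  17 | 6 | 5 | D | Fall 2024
SELECT id, course_id FROM enrollments WHERE course_id IN (SELECT id FROM courses WHERE credits >= 3)

Execution result:
id | course_id
1 | 2
2 | 5
3 | 2
4 | 2
5 | 6
6 | 1
7 | 5
8 | 3
9 | 5
10 | 2
11 | 5
12 | 4
13 | 1
14 | 4
15 | 6
16 | 6
17 | 5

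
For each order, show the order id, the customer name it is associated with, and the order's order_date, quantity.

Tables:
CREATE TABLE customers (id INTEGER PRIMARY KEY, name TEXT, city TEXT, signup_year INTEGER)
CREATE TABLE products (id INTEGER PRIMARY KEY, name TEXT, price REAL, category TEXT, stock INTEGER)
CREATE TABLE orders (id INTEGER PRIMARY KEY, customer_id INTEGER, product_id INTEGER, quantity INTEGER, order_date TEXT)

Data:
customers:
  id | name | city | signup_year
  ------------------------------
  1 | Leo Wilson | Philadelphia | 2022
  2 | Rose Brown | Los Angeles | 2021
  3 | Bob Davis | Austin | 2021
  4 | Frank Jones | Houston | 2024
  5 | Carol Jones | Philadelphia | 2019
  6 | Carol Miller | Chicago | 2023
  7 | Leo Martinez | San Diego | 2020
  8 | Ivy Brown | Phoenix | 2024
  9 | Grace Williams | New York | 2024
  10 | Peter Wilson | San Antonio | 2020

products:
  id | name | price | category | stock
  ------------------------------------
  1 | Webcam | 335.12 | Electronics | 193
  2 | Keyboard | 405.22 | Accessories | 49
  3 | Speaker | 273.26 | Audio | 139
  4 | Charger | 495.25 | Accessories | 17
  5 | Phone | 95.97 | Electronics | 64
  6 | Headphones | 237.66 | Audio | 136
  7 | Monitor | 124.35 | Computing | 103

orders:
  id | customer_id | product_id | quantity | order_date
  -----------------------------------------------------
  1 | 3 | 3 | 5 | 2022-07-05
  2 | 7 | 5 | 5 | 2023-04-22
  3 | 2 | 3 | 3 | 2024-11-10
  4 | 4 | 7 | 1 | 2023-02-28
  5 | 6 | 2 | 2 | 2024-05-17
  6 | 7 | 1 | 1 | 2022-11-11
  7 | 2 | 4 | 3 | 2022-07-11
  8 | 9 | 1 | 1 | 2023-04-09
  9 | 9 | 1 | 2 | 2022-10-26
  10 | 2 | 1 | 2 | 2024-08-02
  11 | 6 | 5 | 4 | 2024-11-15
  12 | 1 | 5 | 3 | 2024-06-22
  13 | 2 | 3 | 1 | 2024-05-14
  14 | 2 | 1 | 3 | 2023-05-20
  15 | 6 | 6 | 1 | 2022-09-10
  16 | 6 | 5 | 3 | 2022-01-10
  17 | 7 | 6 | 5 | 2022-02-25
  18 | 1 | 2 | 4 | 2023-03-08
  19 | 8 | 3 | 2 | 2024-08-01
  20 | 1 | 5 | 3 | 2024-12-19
SELECT c.id, p.name AS customer, c.order_date, c.quantity FROM orders c JOIN customers p ON c.customer_id = p.id

Execution result:
id | customer | order_date | quantity
1 | Bob Davis | 2022-07-05 | 5
2 | Leo Martinez | 2023-04-22 | 5
3 | Rose Brown | 2024-11-10 | 3
4 | Frank Jones | 2023-02-28 | 1
5 | Carol Miller | 2024-05-17 | 2
6 | Leo Martinez | 2022-11-11 | 1
7 | Rose Brown | 2022-07-11 | 3
8 | Grace Williams | 2023-04-09 | 1
9 | Grace Williams | 2022-10-26 | 2
10 | Rose Brown | 2024-08-02 | 2
11 | Carol Miller | 2024-11-15 | 4
12 | Leo Wilson | 2024-06-22 | 3
13 | Rose Brown | 2024-05-14 | 1
14 | Rose Brown | 2023-05-20 | 3
15 | Carol Miller | 2022-09-10 | 1
16 | Carol Miller | 2022-01-10 | 3
17 | Leo Martinez | 2022-02-25 | 5
18 | Leo Wilson | 2023-03-08 | 4
19 | Ivy Brown | 2024-08-01 | 2
20 | Leo Wilson | 2024-12-19 | 3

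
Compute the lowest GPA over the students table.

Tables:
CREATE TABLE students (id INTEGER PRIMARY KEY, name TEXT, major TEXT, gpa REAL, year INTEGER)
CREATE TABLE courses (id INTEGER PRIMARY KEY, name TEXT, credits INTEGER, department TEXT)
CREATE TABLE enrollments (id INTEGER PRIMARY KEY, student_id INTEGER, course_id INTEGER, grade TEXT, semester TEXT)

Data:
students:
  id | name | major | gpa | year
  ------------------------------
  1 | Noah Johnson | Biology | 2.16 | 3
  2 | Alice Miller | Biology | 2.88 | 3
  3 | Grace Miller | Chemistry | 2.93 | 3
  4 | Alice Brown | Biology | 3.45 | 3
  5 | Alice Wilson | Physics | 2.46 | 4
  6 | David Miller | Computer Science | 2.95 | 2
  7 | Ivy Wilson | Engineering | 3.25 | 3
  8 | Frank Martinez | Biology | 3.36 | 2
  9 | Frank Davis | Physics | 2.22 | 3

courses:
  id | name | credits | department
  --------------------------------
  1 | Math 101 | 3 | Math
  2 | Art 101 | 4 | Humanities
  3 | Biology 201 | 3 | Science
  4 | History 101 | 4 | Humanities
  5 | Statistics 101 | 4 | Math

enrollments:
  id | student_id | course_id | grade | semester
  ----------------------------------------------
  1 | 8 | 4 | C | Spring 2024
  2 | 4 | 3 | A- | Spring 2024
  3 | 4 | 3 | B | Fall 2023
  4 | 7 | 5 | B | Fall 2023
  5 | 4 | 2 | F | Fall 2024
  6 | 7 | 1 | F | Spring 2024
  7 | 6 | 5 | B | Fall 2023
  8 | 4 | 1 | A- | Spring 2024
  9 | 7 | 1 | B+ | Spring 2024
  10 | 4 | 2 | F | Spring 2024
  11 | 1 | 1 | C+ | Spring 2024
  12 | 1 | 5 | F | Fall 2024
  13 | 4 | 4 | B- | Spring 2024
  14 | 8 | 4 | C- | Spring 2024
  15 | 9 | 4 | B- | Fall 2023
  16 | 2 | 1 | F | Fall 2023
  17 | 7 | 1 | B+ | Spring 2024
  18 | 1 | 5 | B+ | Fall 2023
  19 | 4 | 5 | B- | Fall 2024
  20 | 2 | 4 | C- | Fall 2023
SELECT MIN(gpa) FROM students

Execution result:
2.16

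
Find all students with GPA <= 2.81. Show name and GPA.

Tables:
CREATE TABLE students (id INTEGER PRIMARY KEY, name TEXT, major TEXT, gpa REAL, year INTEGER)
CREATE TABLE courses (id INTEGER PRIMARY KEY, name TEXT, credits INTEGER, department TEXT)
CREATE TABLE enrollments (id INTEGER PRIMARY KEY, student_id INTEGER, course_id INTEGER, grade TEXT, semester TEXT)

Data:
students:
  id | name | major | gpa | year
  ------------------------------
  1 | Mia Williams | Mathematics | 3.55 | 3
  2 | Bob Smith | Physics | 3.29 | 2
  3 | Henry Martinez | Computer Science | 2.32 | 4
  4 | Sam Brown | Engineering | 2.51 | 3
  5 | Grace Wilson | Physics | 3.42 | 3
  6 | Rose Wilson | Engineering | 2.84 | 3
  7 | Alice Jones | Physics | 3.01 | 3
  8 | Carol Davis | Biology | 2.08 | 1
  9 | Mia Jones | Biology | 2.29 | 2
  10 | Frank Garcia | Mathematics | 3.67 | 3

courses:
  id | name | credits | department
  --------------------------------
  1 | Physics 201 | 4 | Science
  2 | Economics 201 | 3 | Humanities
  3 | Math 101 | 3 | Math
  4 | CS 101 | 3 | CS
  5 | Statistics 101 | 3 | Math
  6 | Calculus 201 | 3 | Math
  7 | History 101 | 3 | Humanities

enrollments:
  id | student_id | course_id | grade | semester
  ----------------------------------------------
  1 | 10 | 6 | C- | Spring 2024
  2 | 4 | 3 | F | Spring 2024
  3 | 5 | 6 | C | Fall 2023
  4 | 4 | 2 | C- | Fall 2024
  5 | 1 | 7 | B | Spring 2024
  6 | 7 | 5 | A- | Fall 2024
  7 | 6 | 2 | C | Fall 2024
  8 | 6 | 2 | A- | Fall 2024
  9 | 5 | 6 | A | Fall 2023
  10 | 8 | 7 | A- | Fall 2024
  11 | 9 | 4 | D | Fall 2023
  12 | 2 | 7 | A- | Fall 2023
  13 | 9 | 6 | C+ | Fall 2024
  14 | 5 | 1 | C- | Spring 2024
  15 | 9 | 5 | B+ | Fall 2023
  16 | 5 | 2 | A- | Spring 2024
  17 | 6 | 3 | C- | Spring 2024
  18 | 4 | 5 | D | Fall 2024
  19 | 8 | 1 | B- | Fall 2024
SELECT name, gpa FROM students WHERE gpa <= 2.81

Execution result:
name | gpa
Henry Martinez | 2.32
Sam Brown | 2.51
Carol Davis | 2.08
Mia Jones | 2.29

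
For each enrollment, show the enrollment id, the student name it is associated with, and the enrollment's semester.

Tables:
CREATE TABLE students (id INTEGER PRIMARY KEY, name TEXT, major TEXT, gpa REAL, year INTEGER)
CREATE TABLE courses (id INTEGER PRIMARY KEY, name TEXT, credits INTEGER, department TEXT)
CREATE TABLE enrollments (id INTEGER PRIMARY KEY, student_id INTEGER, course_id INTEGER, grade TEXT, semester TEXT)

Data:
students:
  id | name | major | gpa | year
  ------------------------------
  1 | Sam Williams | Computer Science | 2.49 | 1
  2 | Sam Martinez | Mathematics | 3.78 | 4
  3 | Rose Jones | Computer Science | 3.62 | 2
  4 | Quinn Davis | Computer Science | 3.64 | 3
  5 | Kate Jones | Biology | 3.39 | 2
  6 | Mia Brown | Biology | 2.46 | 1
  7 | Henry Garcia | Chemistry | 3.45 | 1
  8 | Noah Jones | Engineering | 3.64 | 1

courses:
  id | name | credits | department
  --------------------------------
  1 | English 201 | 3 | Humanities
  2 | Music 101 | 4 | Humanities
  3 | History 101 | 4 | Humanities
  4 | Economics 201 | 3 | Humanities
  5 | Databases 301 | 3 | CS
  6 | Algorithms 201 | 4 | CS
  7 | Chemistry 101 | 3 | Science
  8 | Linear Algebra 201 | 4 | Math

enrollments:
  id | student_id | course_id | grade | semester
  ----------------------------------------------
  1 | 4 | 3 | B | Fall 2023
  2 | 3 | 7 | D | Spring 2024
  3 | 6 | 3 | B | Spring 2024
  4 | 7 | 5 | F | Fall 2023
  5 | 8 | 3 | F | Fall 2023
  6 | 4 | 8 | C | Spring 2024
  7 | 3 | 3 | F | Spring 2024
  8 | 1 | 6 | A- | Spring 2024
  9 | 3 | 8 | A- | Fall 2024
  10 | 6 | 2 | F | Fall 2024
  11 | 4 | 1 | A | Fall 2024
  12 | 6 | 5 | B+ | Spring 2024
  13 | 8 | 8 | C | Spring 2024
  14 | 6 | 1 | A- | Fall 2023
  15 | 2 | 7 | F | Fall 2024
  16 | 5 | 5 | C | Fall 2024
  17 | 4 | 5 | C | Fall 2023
SELECT c.id, p.name AS student, c.semester FROM enrollments c JOIN students p ON c.student_id = p.id

Execution result:
id | student | semester
1 | Quinn Davis | Fall 2023
2 | Rose Jones | Spring 2024
3 | Mia Brown | Spring 2024
4 | Henry Garcia | Fall 2023
5 | Noah Jones | Fall 2023
6 | Quinn Davis | Spring 2024
7 | Rose Jones | Spring 2024
8 | Sam Williams | Spring 2024
9 | Rose Jones | Fall 2024
10 | Mia Brown | Fall 2024
11 | Quinn Davis | Fall 2024
12 | Mia Brown | Spring 2024
13 | Noah Jones | Spring 2024
14 | Mia Brown | Fall 2023
15 | Sam Martinez | Fall 2024
16 | Kate Jones | Fall 2024
17 | Quinn Davis | Fall 2023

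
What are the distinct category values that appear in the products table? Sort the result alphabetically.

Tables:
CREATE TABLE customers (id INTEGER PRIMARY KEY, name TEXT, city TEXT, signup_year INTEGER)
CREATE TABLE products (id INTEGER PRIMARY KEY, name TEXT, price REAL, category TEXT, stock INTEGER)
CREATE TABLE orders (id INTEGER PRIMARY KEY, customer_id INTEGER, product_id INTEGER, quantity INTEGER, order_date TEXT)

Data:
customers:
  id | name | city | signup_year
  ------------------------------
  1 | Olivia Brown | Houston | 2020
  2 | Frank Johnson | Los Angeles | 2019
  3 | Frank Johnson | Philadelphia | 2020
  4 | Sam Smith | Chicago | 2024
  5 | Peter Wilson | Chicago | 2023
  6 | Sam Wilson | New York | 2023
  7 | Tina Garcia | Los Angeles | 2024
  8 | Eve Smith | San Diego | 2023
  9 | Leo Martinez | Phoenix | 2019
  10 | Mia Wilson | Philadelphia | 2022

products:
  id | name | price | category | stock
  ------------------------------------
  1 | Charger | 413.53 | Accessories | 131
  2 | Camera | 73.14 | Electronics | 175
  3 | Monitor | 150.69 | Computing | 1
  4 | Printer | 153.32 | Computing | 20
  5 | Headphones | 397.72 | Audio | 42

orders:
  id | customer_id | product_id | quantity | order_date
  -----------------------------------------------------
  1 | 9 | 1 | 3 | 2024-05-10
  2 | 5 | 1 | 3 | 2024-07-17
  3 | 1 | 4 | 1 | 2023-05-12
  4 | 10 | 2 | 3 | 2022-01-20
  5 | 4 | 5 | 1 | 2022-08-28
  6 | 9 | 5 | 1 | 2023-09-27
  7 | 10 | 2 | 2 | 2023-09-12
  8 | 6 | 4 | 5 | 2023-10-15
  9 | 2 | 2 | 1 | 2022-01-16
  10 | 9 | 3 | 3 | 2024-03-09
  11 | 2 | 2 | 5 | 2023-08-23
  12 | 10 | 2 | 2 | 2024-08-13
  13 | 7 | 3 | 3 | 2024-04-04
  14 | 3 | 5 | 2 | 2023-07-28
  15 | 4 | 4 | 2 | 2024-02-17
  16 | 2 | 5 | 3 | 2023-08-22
SELECT DISTINCT category FROM products ORDER BY category

Execution result:
category
Accessories
Audio
Computing
Electronics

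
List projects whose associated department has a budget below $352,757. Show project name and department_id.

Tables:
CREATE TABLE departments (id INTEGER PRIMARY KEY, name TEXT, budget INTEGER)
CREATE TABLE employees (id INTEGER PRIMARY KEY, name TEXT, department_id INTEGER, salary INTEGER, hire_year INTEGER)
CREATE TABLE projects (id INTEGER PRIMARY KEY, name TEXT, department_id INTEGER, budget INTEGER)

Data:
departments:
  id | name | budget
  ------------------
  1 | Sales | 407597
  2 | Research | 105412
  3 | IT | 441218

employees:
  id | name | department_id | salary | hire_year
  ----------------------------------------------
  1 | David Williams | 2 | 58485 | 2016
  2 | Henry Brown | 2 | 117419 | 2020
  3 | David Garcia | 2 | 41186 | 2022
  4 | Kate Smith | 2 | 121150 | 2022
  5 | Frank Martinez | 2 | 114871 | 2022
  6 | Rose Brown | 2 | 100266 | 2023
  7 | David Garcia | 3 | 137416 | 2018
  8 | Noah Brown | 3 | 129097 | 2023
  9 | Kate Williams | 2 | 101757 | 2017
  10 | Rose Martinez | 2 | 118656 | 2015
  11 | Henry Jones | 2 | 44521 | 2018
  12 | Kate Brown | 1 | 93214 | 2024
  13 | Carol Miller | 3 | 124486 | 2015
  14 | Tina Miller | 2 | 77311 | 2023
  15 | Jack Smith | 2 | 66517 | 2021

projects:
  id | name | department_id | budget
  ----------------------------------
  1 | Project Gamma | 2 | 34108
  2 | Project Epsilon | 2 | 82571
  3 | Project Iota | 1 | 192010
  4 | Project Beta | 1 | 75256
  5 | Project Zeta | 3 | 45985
SELECT name, department_id FROM projects WHERE department_id IN (SELECT id FROM departments WHERE budget < 352757)

Execution result:
name | department_id
Project Gamma | 2
Project Epsilon | 2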